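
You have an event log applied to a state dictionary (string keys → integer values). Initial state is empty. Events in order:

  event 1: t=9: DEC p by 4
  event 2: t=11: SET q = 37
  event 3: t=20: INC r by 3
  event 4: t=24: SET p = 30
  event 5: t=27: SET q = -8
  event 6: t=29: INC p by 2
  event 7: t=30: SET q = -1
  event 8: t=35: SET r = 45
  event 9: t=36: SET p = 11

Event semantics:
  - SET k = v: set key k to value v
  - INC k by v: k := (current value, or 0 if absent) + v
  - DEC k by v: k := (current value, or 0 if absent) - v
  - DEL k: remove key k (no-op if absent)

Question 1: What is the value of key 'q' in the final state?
Track key 'q' through all 9 events:
  event 1 (t=9: DEC p by 4): q unchanged
  event 2 (t=11: SET q = 37): q (absent) -> 37
  event 3 (t=20: INC r by 3): q unchanged
  event 4 (t=24: SET p = 30): q unchanged
  event 5 (t=27: SET q = -8): q 37 -> -8
  event 6 (t=29: INC p by 2): q unchanged
  event 7 (t=30: SET q = -1): q -8 -> -1
  event 8 (t=35: SET r = 45): q unchanged
  event 9 (t=36: SET p = 11): q unchanged
Final: q = -1

Answer: -1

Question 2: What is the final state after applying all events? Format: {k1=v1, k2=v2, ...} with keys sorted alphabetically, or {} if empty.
  after event 1 (t=9: DEC p by 4): {p=-4}
  after event 2 (t=11: SET q = 37): {p=-4, q=37}
  after event 3 (t=20: INC r by 3): {p=-4, q=37, r=3}
  after event 4 (t=24: SET p = 30): {p=30, q=37, r=3}
  after event 5 (t=27: SET q = -8): {p=30, q=-8, r=3}
  after event 6 (t=29: INC p by 2): {p=32, q=-8, r=3}
  after event 7 (t=30: SET q = -1): {p=32, q=-1, r=3}
  after event 8 (t=35: SET r = 45): {p=32, q=-1, r=45}
  after event 9 (t=36: SET p = 11): {p=11, q=-1, r=45}

Answer: {p=11, q=-1, r=45}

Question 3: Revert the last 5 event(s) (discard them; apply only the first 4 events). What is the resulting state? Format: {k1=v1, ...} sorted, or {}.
Answer: {p=30, q=37, r=3}

Derivation:
Keep first 4 events (discard last 5):
  after event 1 (t=9: DEC p by 4): {p=-4}
  after event 2 (t=11: SET q = 37): {p=-4, q=37}
  after event 3 (t=20: INC r by 3): {p=-4, q=37, r=3}
  after event 4 (t=24: SET p = 30): {p=30, q=37, r=3}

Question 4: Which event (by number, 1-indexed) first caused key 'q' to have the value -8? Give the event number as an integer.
Answer: 5

Derivation:
Looking for first event where q becomes -8:
  event 2: q = 37
  event 3: q = 37
  event 4: q = 37
  event 5: q 37 -> -8  <-- first match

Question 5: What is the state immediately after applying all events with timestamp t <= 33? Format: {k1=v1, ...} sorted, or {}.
Answer: {p=32, q=-1, r=3}

Derivation:
Apply events with t <= 33 (7 events):
  after event 1 (t=9: DEC p by 4): {p=-4}
  after event 2 (t=11: SET q = 37): {p=-4, q=37}
  after event 3 (t=20: INC r by 3): {p=-4, q=37, r=3}
  after event 4 (t=24: SET p = 30): {p=30, q=37, r=3}
  after event 5 (t=27: SET q = -8): {p=30, q=-8, r=3}
  after event 6 (t=29: INC p by 2): {p=32, q=-8, r=3}
  after event 7 (t=30: SET q = -1): {p=32, q=-1, r=3}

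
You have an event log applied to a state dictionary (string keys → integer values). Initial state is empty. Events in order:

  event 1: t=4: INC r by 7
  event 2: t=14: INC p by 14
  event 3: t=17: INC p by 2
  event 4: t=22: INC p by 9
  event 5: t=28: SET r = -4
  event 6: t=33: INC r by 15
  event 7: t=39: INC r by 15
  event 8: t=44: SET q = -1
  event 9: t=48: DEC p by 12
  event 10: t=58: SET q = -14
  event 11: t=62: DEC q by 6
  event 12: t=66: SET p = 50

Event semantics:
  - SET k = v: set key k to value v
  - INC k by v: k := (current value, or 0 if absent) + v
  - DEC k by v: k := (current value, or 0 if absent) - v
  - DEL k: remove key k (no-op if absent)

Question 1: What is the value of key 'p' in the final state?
Answer: 50

Derivation:
Track key 'p' through all 12 events:
  event 1 (t=4: INC r by 7): p unchanged
  event 2 (t=14: INC p by 14): p (absent) -> 14
  event 3 (t=17: INC p by 2): p 14 -> 16
  event 4 (t=22: INC p by 9): p 16 -> 25
  event 5 (t=28: SET r = -4): p unchanged
  event 6 (t=33: INC r by 15): p unchanged
  event 7 (t=39: INC r by 15): p unchanged
  event 8 (t=44: SET q = -1): p unchanged
  event 9 (t=48: DEC p by 12): p 25 -> 13
  event 10 (t=58: SET q = -14): p unchanged
  event 11 (t=62: DEC q by 6): p unchanged
  event 12 (t=66: SET p = 50): p 13 -> 50
Final: p = 50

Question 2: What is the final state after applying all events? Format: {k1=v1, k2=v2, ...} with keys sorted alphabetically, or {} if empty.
  after event 1 (t=4: INC r by 7): {r=7}
  after event 2 (t=14: INC p by 14): {p=14, r=7}
  after event 3 (t=17: INC p by 2): {p=16, r=7}
  after event 4 (t=22: INC p by 9): {p=25, r=7}
  after event 5 (t=28: SET r = -4): {p=25, r=-4}
  after event 6 (t=33: INC r by 15): {p=25, r=11}
  after event 7 (t=39: INC r by 15): {p=25, r=26}
  after event 8 (t=44: SET q = -1): {p=25, q=-1, r=26}
  after event 9 (t=48: DEC p by 12): {p=13, q=-1, r=26}
  after event 10 (t=58: SET q = -14): {p=13, q=-14, r=26}
  after event 11 (t=62: DEC q by 6): {p=13, q=-20, r=26}
  after event 12 (t=66: SET p = 50): {p=50, q=-20, r=26}

Answer: {p=50, q=-20, r=26}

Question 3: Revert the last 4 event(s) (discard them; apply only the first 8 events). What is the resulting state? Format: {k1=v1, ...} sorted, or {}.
Keep first 8 events (discard last 4):
  after event 1 (t=4: INC r by 7): {r=7}
  after event 2 (t=14: INC p by 14): {p=14, r=7}
  after event 3 (t=17: INC p by 2): {p=16, r=7}
  after event 4 (t=22: INC p by 9): {p=25, r=7}
  after event 5 (t=28: SET r = -4): {p=25, r=-4}
  after event 6 (t=33: INC r by 15): {p=25, r=11}
  after event 7 (t=39: INC r by 15): {p=25, r=26}
  after event 8 (t=44: SET q = -1): {p=25, q=-1, r=26}

Answer: {p=25, q=-1, r=26}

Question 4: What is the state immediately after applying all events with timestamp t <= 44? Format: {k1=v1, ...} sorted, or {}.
Answer: {p=25, q=-1, r=26}

Derivation:
Apply events with t <= 44 (8 events):
  after event 1 (t=4: INC r by 7): {r=7}
  after event 2 (t=14: INC p by 14): {p=14, r=7}
  after event 3 (t=17: INC p by 2): {p=16, r=7}
  after event 4 (t=22: INC p by 9): {p=25, r=7}
  after event 5 (t=28: SET r = -4): {p=25, r=-4}
  after event 6 (t=33: INC r by 15): {p=25, r=11}
  after event 7 (t=39: INC r by 15): {p=25, r=26}
  after event 8 (t=44: SET q = -1): {p=25, q=-1, r=26}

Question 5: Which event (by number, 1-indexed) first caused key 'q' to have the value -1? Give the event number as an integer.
Answer: 8

Derivation:
Looking for first event where q becomes -1:
  event 8: q (absent) -> -1  <-- first match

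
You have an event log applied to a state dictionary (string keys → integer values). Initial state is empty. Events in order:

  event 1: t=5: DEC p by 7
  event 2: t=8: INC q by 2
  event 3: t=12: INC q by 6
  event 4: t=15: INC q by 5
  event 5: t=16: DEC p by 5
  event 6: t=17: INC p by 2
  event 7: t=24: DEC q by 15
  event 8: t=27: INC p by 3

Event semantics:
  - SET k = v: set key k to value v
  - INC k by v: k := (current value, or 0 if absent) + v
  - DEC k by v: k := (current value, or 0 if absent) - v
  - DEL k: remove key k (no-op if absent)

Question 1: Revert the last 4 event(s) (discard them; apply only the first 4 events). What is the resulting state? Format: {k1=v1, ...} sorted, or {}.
Keep first 4 events (discard last 4):
  after event 1 (t=5: DEC p by 7): {p=-7}
  after event 2 (t=8: INC q by 2): {p=-7, q=2}
  after event 3 (t=12: INC q by 6): {p=-7, q=8}
  after event 4 (t=15: INC q by 5): {p=-7, q=13}

Answer: {p=-7, q=13}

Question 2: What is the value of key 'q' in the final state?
Track key 'q' through all 8 events:
  event 1 (t=5: DEC p by 7): q unchanged
  event 2 (t=8: INC q by 2): q (absent) -> 2
  event 3 (t=12: INC q by 6): q 2 -> 8
  event 4 (t=15: INC q by 5): q 8 -> 13
  event 5 (t=16: DEC p by 5): q unchanged
  event 6 (t=17: INC p by 2): q unchanged
  event 7 (t=24: DEC q by 15): q 13 -> -2
  event 8 (t=27: INC p by 3): q unchanged
Final: q = -2

Answer: -2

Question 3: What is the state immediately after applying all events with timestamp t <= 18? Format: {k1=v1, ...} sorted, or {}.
Answer: {p=-10, q=13}

Derivation:
Apply events with t <= 18 (6 events):
  after event 1 (t=5: DEC p by 7): {p=-7}
  after event 2 (t=8: INC q by 2): {p=-7, q=2}
  after event 3 (t=12: INC q by 6): {p=-7, q=8}
  after event 4 (t=15: INC q by 5): {p=-7, q=13}
  after event 5 (t=16: DEC p by 5): {p=-12, q=13}
  after event 6 (t=17: INC p by 2): {p=-10, q=13}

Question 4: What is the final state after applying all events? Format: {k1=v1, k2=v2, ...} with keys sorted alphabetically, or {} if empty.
Answer: {p=-7, q=-2}

Derivation:
  after event 1 (t=5: DEC p by 7): {p=-7}
  after event 2 (t=8: INC q by 2): {p=-7, q=2}
  after event 3 (t=12: INC q by 6): {p=-7, q=8}
  after event 4 (t=15: INC q by 5): {p=-7, q=13}
  after event 5 (t=16: DEC p by 5): {p=-12, q=13}
  after event 6 (t=17: INC p by 2): {p=-10, q=13}
  after event 7 (t=24: DEC q by 15): {p=-10, q=-2}
  after event 8 (t=27: INC p by 3): {p=-7, q=-2}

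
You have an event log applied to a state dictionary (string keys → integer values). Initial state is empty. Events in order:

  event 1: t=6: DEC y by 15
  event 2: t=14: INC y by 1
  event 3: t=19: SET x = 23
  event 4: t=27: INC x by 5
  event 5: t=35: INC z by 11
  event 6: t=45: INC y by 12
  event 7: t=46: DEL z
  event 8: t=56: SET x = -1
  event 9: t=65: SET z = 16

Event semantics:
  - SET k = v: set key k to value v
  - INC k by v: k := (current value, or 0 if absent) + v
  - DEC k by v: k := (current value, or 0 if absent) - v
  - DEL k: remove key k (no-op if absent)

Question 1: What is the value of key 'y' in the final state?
Track key 'y' through all 9 events:
  event 1 (t=6: DEC y by 15): y (absent) -> -15
  event 2 (t=14: INC y by 1): y -15 -> -14
  event 3 (t=19: SET x = 23): y unchanged
  event 4 (t=27: INC x by 5): y unchanged
  event 5 (t=35: INC z by 11): y unchanged
  event 6 (t=45: INC y by 12): y -14 -> -2
  event 7 (t=46: DEL z): y unchanged
  event 8 (t=56: SET x = -1): y unchanged
  event 9 (t=65: SET z = 16): y unchanged
Final: y = -2

Answer: -2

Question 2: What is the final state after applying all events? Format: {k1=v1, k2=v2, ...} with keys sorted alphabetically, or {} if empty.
Answer: {x=-1, y=-2, z=16}

Derivation:
  after event 1 (t=6: DEC y by 15): {y=-15}
  after event 2 (t=14: INC y by 1): {y=-14}
  after event 3 (t=19: SET x = 23): {x=23, y=-14}
  after event 4 (t=27: INC x by 5): {x=28, y=-14}
  after event 5 (t=35: INC z by 11): {x=28, y=-14, z=11}
  after event 6 (t=45: INC y by 12): {x=28, y=-2, z=11}
  after event 7 (t=46: DEL z): {x=28, y=-2}
  after event 8 (t=56: SET x = -1): {x=-1, y=-2}
  after event 9 (t=65: SET z = 16): {x=-1, y=-2, z=16}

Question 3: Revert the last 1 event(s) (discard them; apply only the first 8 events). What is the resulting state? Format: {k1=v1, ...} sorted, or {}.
Answer: {x=-1, y=-2}

Derivation:
Keep first 8 events (discard last 1):
  after event 1 (t=6: DEC y by 15): {y=-15}
  after event 2 (t=14: INC y by 1): {y=-14}
  after event 3 (t=19: SET x = 23): {x=23, y=-14}
  after event 4 (t=27: INC x by 5): {x=28, y=-14}
  after event 5 (t=35: INC z by 11): {x=28, y=-14, z=11}
  after event 6 (t=45: INC y by 12): {x=28, y=-2, z=11}
  after event 7 (t=46: DEL z): {x=28, y=-2}
  after event 8 (t=56: SET x = -1): {x=-1, y=-2}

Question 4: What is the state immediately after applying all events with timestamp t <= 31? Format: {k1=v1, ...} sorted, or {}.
Apply events with t <= 31 (4 events):
  after event 1 (t=6: DEC y by 15): {y=-15}
  after event 2 (t=14: INC y by 1): {y=-14}
  after event 3 (t=19: SET x = 23): {x=23, y=-14}
  after event 4 (t=27: INC x by 5): {x=28, y=-14}

Answer: {x=28, y=-14}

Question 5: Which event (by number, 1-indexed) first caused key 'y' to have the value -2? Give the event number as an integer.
Looking for first event where y becomes -2:
  event 1: y = -15
  event 2: y = -14
  event 3: y = -14
  event 4: y = -14
  event 5: y = -14
  event 6: y -14 -> -2  <-- first match

Answer: 6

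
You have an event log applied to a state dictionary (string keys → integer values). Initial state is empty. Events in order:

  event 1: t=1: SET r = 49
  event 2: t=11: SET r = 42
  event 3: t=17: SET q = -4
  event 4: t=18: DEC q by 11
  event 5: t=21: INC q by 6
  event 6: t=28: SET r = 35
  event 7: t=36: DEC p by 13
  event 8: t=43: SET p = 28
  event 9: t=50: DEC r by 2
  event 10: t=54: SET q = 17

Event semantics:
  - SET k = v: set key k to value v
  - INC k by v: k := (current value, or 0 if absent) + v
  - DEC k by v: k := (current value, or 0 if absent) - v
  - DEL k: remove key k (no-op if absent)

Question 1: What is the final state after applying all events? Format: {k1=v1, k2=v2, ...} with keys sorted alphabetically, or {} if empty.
  after event 1 (t=1: SET r = 49): {r=49}
  after event 2 (t=11: SET r = 42): {r=42}
  after event 3 (t=17: SET q = -4): {q=-4, r=42}
  after event 4 (t=18: DEC q by 11): {q=-15, r=42}
  after event 5 (t=21: INC q by 6): {q=-9, r=42}
  after event 6 (t=28: SET r = 35): {q=-9, r=35}
  after event 7 (t=36: DEC p by 13): {p=-13, q=-9, r=35}
  after event 8 (t=43: SET p = 28): {p=28, q=-9, r=35}
  after event 9 (t=50: DEC r by 2): {p=28, q=-9, r=33}
  after event 10 (t=54: SET q = 17): {p=28, q=17, r=33}

Answer: {p=28, q=17, r=33}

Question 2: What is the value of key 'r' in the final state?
Answer: 33

Derivation:
Track key 'r' through all 10 events:
  event 1 (t=1: SET r = 49): r (absent) -> 49
  event 2 (t=11: SET r = 42): r 49 -> 42
  event 3 (t=17: SET q = -4): r unchanged
  event 4 (t=18: DEC q by 11): r unchanged
  event 5 (t=21: INC q by 6): r unchanged
  event 6 (t=28: SET r = 35): r 42 -> 35
  event 7 (t=36: DEC p by 13): r unchanged
  event 8 (t=43: SET p = 28): r unchanged
  event 9 (t=50: DEC r by 2): r 35 -> 33
  event 10 (t=54: SET q = 17): r unchanged
Final: r = 33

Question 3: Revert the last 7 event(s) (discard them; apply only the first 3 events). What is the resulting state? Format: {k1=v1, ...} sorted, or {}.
Answer: {q=-4, r=42}

Derivation:
Keep first 3 events (discard last 7):
  after event 1 (t=1: SET r = 49): {r=49}
  after event 2 (t=11: SET r = 42): {r=42}
  after event 3 (t=17: SET q = -4): {q=-4, r=42}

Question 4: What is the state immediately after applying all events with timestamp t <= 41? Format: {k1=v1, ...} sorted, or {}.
Answer: {p=-13, q=-9, r=35}

Derivation:
Apply events with t <= 41 (7 events):
  after event 1 (t=1: SET r = 49): {r=49}
  after event 2 (t=11: SET r = 42): {r=42}
  after event 3 (t=17: SET q = -4): {q=-4, r=42}
  after event 4 (t=18: DEC q by 11): {q=-15, r=42}
  after event 5 (t=21: INC q by 6): {q=-9, r=42}
  after event 6 (t=28: SET r = 35): {q=-9, r=35}
  after event 7 (t=36: DEC p by 13): {p=-13, q=-9, r=35}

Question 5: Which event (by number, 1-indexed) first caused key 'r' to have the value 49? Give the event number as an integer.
Looking for first event where r becomes 49:
  event 1: r (absent) -> 49  <-- first match

Answer: 1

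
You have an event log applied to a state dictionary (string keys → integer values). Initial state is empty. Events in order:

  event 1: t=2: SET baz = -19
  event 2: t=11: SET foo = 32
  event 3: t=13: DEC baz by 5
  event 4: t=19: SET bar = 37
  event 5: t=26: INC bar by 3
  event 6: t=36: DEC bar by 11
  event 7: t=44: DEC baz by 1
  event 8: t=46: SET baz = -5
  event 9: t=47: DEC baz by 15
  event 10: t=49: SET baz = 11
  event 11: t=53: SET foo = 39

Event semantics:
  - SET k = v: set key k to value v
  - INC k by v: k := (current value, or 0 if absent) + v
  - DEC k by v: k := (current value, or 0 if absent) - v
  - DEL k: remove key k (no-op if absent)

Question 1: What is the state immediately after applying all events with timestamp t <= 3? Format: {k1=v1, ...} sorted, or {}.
Apply events with t <= 3 (1 events):
  after event 1 (t=2: SET baz = -19): {baz=-19}

Answer: {baz=-19}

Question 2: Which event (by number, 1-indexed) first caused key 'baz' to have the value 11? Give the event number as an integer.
Answer: 10

Derivation:
Looking for first event where baz becomes 11:
  event 1: baz = -19
  event 2: baz = -19
  event 3: baz = -24
  event 4: baz = -24
  event 5: baz = -24
  event 6: baz = -24
  event 7: baz = -25
  event 8: baz = -5
  event 9: baz = -20
  event 10: baz -20 -> 11  <-- first match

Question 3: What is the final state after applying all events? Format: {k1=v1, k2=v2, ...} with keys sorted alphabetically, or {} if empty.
  after event 1 (t=2: SET baz = -19): {baz=-19}
  after event 2 (t=11: SET foo = 32): {baz=-19, foo=32}
  after event 3 (t=13: DEC baz by 5): {baz=-24, foo=32}
  after event 4 (t=19: SET bar = 37): {bar=37, baz=-24, foo=32}
  after event 5 (t=26: INC bar by 3): {bar=40, baz=-24, foo=32}
  after event 6 (t=36: DEC bar by 11): {bar=29, baz=-24, foo=32}
  after event 7 (t=44: DEC baz by 1): {bar=29, baz=-25, foo=32}
  after event 8 (t=46: SET baz = -5): {bar=29, baz=-5, foo=32}
  after event 9 (t=47: DEC baz by 15): {bar=29, baz=-20, foo=32}
  after event 10 (t=49: SET baz = 11): {bar=29, baz=11, foo=32}
  after event 11 (t=53: SET foo = 39): {bar=29, baz=11, foo=39}

Answer: {bar=29, baz=11, foo=39}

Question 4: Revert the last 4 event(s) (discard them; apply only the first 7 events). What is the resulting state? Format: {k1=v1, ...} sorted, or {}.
Answer: {bar=29, baz=-25, foo=32}

Derivation:
Keep first 7 events (discard last 4):
  after event 1 (t=2: SET baz = -19): {baz=-19}
  after event 2 (t=11: SET foo = 32): {baz=-19, foo=32}
  after event 3 (t=13: DEC baz by 5): {baz=-24, foo=32}
  after event 4 (t=19: SET bar = 37): {bar=37, baz=-24, foo=32}
  after event 5 (t=26: INC bar by 3): {bar=40, baz=-24, foo=32}
  after event 6 (t=36: DEC bar by 11): {bar=29, baz=-24, foo=32}
  after event 7 (t=44: DEC baz by 1): {bar=29, baz=-25, foo=32}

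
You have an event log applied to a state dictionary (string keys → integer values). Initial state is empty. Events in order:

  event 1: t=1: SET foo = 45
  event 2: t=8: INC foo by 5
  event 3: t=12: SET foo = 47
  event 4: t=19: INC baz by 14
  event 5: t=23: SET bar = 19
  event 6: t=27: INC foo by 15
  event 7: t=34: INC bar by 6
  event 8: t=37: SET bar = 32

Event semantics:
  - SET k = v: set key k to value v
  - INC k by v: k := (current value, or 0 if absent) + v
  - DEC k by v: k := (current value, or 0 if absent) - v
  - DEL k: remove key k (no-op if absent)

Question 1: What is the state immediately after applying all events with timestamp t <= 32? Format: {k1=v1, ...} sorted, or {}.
Answer: {bar=19, baz=14, foo=62}

Derivation:
Apply events with t <= 32 (6 events):
  after event 1 (t=1: SET foo = 45): {foo=45}
  after event 2 (t=8: INC foo by 5): {foo=50}
  after event 3 (t=12: SET foo = 47): {foo=47}
  after event 4 (t=19: INC baz by 14): {baz=14, foo=47}
  after event 5 (t=23: SET bar = 19): {bar=19, baz=14, foo=47}
  after event 6 (t=27: INC foo by 15): {bar=19, baz=14, foo=62}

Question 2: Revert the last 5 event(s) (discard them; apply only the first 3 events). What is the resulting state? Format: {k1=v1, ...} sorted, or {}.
Answer: {foo=47}

Derivation:
Keep first 3 events (discard last 5):
  after event 1 (t=1: SET foo = 45): {foo=45}
  after event 2 (t=8: INC foo by 5): {foo=50}
  after event 3 (t=12: SET foo = 47): {foo=47}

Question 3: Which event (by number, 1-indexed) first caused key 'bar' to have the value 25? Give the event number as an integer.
Looking for first event where bar becomes 25:
  event 5: bar = 19
  event 6: bar = 19
  event 7: bar 19 -> 25  <-- first match

Answer: 7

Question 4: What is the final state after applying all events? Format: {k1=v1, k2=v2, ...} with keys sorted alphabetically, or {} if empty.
  after event 1 (t=1: SET foo = 45): {foo=45}
  after event 2 (t=8: INC foo by 5): {foo=50}
  after event 3 (t=12: SET foo = 47): {foo=47}
  after event 4 (t=19: INC baz by 14): {baz=14, foo=47}
  after event 5 (t=23: SET bar = 19): {bar=19, baz=14, foo=47}
  after event 6 (t=27: INC foo by 15): {bar=19, baz=14, foo=62}
  after event 7 (t=34: INC bar by 6): {bar=25, baz=14, foo=62}
  after event 8 (t=37: SET bar = 32): {bar=32, baz=14, foo=62}

Answer: {bar=32, baz=14, foo=62}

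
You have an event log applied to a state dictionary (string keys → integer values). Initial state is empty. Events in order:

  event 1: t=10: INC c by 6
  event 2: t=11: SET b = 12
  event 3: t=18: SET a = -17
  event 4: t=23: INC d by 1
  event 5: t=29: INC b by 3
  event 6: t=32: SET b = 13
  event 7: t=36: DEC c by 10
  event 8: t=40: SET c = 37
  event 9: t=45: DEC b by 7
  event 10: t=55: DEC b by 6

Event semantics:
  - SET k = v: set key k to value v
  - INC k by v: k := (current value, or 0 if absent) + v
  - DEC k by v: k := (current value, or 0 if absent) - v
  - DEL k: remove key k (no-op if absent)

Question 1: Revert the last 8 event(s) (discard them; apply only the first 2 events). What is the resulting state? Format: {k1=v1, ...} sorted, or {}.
Answer: {b=12, c=6}

Derivation:
Keep first 2 events (discard last 8):
  after event 1 (t=10: INC c by 6): {c=6}
  after event 2 (t=11: SET b = 12): {b=12, c=6}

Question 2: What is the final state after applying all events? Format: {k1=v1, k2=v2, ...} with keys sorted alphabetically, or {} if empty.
  after event 1 (t=10: INC c by 6): {c=6}
  after event 2 (t=11: SET b = 12): {b=12, c=6}
  after event 3 (t=18: SET a = -17): {a=-17, b=12, c=6}
  after event 4 (t=23: INC d by 1): {a=-17, b=12, c=6, d=1}
  after event 5 (t=29: INC b by 3): {a=-17, b=15, c=6, d=1}
  after event 6 (t=32: SET b = 13): {a=-17, b=13, c=6, d=1}
  after event 7 (t=36: DEC c by 10): {a=-17, b=13, c=-4, d=1}
  after event 8 (t=40: SET c = 37): {a=-17, b=13, c=37, d=1}
  after event 9 (t=45: DEC b by 7): {a=-17, b=6, c=37, d=1}
  after event 10 (t=55: DEC b by 6): {a=-17, b=0, c=37, d=1}

Answer: {a=-17, b=0, c=37, d=1}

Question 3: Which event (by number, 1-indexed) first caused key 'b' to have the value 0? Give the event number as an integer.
Answer: 10

Derivation:
Looking for first event where b becomes 0:
  event 2: b = 12
  event 3: b = 12
  event 4: b = 12
  event 5: b = 15
  event 6: b = 13
  event 7: b = 13
  event 8: b = 13
  event 9: b = 6
  event 10: b 6 -> 0  <-- first match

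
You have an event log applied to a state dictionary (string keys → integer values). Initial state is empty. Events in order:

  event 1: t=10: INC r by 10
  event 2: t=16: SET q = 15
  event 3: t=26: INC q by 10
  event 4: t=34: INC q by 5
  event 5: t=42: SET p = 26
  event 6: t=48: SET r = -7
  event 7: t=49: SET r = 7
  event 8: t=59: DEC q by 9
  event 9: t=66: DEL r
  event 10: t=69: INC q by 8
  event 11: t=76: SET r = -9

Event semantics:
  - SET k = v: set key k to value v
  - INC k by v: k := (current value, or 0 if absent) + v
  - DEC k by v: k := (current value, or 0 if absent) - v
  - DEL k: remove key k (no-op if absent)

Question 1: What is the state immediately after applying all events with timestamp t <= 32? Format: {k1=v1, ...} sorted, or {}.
Apply events with t <= 32 (3 events):
  after event 1 (t=10: INC r by 10): {r=10}
  after event 2 (t=16: SET q = 15): {q=15, r=10}
  after event 3 (t=26: INC q by 10): {q=25, r=10}

Answer: {q=25, r=10}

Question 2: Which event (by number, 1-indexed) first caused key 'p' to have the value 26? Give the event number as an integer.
Looking for first event where p becomes 26:
  event 5: p (absent) -> 26  <-- first match

Answer: 5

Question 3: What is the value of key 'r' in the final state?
Track key 'r' through all 11 events:
  event 1 (t=10: INC r by 10): r (absent) -> 10
  event 2 (t=16: SET q = 15): r unchanged
  event 3 (t=26: INC q by 10): r unchanged
  event 4 (t=34: INC q by 5): r unchanged
  event 5 (t=42: SET p = 26): r unchanged
  event 6 (t=48: SET r = -7): r 10 -> -7
  event 7 (t=49: SET r = 7): r -7 -> 7
  event 8 (t=59: DEC q by 9): r unchanged
  event 9 (t=66: DEL r): r 7 -> (absent)
  event 10 (t=69: INC q by 8): r unchanged
  event 11 (t=76: SET r = -9): r (absent) -> -9
Final: r = -9

Answer: -9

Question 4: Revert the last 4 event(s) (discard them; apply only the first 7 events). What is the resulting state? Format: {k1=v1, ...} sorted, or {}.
Answer: {p=26, q=30, r=7}

Derivation:
Keep first 7 events (discard last 4):
  after event 1 (t=10: INC r by 10): {r=10}
  after event 2 (t=16: SET q = 15): {q=15, r=10}
  after event 3 (t=26: INC q by 10): {q=25, r=10}
  after event 4 (t=34: INC q by 5): {q=30, r=10}
  after event 5 (t=42: SET p = 26): {p=26, q=30, r=10}
  after event 6 (t=48: SET r = -7): {p=26, q=30, r=-7}
  after event 7 (t=49: SET r = 7): {p=26, q=30, r=7}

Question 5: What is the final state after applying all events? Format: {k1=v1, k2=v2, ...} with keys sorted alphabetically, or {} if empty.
  after event 1 (t=10: INC r by 10): {r=10}
  after event 2 (t=16: SET q = 15): {q=15, r=10}
  after event 3 (t=26: INC q by 10): {q=25, r=10}
  after event 4 (t=34: INC q by 5): {q=30, r=10}
  after event 5 (t=42: SET p = 26): {p=26, q=30, r=10}
  after event 6 (t=48: SET r = -7): {p=26, q=30, r=-7}
  after event 7 (t=49: SET r = 7): {p=26, q=30, r=7}
  after event 8 (t=59: DEC q by 9): {p=26, q=21, r=7}
  after event 9 (t=66: DEL r): {p=26, q=21}
  after event 10 (t=69: INC q by 8): {p=26, q=29}
  after event 11 (t=76: SET r = -9): {p=26, q=29, r=-9}

Answer: {p=26, q=29, r=-9}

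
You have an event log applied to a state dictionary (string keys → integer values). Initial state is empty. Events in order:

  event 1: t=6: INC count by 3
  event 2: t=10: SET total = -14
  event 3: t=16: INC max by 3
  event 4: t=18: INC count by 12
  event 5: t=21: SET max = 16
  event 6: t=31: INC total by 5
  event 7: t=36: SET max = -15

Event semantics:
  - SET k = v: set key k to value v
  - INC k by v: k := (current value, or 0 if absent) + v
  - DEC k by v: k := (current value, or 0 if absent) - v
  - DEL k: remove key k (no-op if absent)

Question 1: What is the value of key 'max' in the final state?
Track key 'max' through all 7 events:
  event 1 (t=6: INC count by 3): max unchanged
  event 2 (t=10: SET total = -14): max unchanged
  event 3 (t=16: INC max by 3): max (absent) -> 3
  event 4 (t=18: INC count by 12): max unchanged
  event 5 (t=21: SET max = 16): max 3 -> 16
  event 6 (t=31: INC total by 5): max unchanged
  event 7 (t=36: SET max = -15): max 16 -> -15
Final: max = -15

Answer: -15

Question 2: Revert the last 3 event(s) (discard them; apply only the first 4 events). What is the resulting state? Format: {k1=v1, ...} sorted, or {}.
Answer: {count=15, max=3, total=-14}

Derivation:
Keep first 4 events (discard last 3):
  after event 1 (t=6: INC count by 3): {count=3}
  after event 2 (t=10: SET total = -14): {count=3, total=-14}
  after event 3 (t=16: INC max by 3): {count=3, max=3, total=-14}
  after event 4 (t=18: INC count by 12): {count=15, max=3, total=-14}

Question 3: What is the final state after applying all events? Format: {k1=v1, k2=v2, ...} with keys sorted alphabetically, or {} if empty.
  after event 1 (t=6: INC count by 3): {count=3}
  after event 2 (t=10: SET total = -14): {count=3, total=-14}
  after event 3 (t=16: INC max by 3): {count=3, max=3, total=-14}
  after event 4 (t=18: INC count by 12): {count=15, max=3, total=-14}
  after event 5 (t=21: SET max = 16): {count=15, max=16, total=-14}
  after event 6 (t=31: INC total by 5): {count=15, max=16, total=-9}
  after event 7 (t=36: SET max = -15): {count=15, max=-15, total=-9}

Answer: {count=15, max=-15, total=-9}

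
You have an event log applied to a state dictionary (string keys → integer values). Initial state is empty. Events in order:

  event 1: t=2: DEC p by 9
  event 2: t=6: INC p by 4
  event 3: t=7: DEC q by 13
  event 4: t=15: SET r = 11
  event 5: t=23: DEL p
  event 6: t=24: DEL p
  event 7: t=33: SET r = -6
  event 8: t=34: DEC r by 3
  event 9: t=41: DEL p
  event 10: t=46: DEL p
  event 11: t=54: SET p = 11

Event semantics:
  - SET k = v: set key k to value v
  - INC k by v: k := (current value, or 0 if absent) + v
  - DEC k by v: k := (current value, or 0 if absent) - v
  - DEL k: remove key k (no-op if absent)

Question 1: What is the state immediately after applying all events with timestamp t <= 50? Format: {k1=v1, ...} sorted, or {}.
Apply events with t <= 50 (10 events):
  after event 1 (t=2: DEC p by 9): {p=-9}
  after event 2 (t=6: INC p by 4): {p=-5}
  after event 3 (t=7: DEC q by 13): {p=-5, q=-13}
  after event 4 (t=15: SET r = 11): {p=-5, q=-13, r=11}
  after event 5 (t=23: DEL p): {q=-13, r=11}
  after event 6 (t=24: DEL p): {q=-13, r=11}
  after event 7 (t=33: SET r = -6): {q=-13, r=-6}
  after event 8 (t=34: DEC r by 3): {q=-13, r=-9}
  after event 9 (t=41: DEL p): {q=-13, r=-9}
  after event 10 (t=46: DEL p): {q=-13, r=-9}

Answer: {q=-13, r=-9}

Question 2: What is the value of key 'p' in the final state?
Track key 'p' through all 11 events:
  event 1 (t=2: DEC p by 9): p (absent) -> -9
  event 2 (t=6: INC p by 4): p -9 -> -5
  event 3 (t=7: DEC q by 13): p unchanged
  event 4 (t=15: SET r = 11): p unchanged
  event 5 (t=23: DEL p): p -5 -> (absent)
  event 6 (t=24: DEL p): p (absent) -> (absent)
  event 7 (t=33: SET r = -6): p unchanged
  event 8 (t=34: DEC r by 3): p unchanged
  event 9 (t=41: DEL p): p (absent) -> (absent)
  event 10 (t=46: DEL p): p (absent) -> (absent)
  event 11 (t=54: SET p = 11): p (absent) -> 11
Final: p = 11

Answer: 11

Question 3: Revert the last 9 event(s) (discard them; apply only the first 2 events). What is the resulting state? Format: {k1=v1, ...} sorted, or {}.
Answer: {p=-5}

Derivation:
Keep first 2 events (discard last 9):
  after event 1 (t=2: DEC p by 9): {p=-9}
  after event 2 (t=6: INC p by 4): {p=-5}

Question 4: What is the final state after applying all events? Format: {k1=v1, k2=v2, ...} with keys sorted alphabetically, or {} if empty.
Answer: {p=11, q=-13, r=-9}

Derivation:
  after event 1 (t=2: DEC p by 9): {p=-9}
  after event 2 (t=6: INC p by 4): {p=-5}
  after event 3 (t=7: DEC q by 13): {p=-5, q=-13}
  after event 4 (t=15: SET r = 11): {p=-5, q=-13, r=11}
  after event 5 (t=23: DEL p): {q=-13, r=11}
  after event 6 (t=24: DEL p): {q=-13, r=11}
  after event 7 (t=33: SET r = -6): {q=-13, r=-6}
  after event 8 (t=34: DEC r by 3): {q=-13, r=-9}
  after event 9 (t=41: DEL p): {q=-13, r=-9}
  after event 10 (t=46: DEL p): {q=-13, r=-9}
  after event 11 (t=54: SET p = 11): {p=11, q=-13, r=-9}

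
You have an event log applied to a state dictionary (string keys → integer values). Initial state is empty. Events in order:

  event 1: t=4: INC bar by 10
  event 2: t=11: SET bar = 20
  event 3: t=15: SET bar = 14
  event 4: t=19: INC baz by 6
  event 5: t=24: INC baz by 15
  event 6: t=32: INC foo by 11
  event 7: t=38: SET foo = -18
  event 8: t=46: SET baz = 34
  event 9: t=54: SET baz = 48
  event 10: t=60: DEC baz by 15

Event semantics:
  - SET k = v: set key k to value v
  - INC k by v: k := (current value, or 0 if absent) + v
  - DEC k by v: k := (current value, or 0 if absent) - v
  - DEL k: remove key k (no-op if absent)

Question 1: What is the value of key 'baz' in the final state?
Answer: 33

Derivation:
Track key 'baz' through all 10 events:
  event 1 (t=4: INC bar by 10): baz unchanged
  event 2 (t=11: SET bar = 20): baz unchanged
  event 3 (t=15: SET bar = 14): baz unchanged
  event 4 (t=19: INC baz by 6): baz (absent) -> 6
  event 5 (t=24: INC baz by 15): baz 6 -> 21
  event 6 (t=32: INC foo by 11): baz unchanged
  event 7 (t=38: SET foo = -18): baz unchanged
  event 8 (t=46: SET baz = 34): baz 21 -> 34
  event 9 (t=54: SET baz = 48): baz 34 -> 48
  event 10 (t=60: DEC baz by 15): baz 48 -> 33
Final: baz = 33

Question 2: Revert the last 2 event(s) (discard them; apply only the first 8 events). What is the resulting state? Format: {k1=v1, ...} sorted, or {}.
Keep first 8 events (discard last 2):
  after event 1 (t=4: INC bar by 10): {bar=10}
  after event 2 (t=11: SET bar = 20): {bar=20}
  after event 3 (t=15: SET bar = 14): {bar=14}
  after event 4 (t=19: INC baz by 6): {bar=14, baz=6}
  after event 5 (t=24: INC baz by 15): {bar=14, baz=21}
  after event 6 (t=32: INC foo by 11): {bar=14, baz=21, foo=11}
  after event 7 (t=38: SET foo = -18): {bar=14, baz=21, foo=-18}
  after event 8 (t=46: SET baz = 34): {bar=14, baz=34, foo=-18}

Answer: {bar=14, baz=34, foo=-18}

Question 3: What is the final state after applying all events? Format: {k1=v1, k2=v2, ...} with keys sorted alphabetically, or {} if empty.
  after event 1 (t=4: INC bar by 10): {bar=10}
  after event 2 (t=11: SET bar = 20): {bar=20}
  after event 3 (t=15: SET bar = 14): {bar=14}
  after event 4 (t=19: INC baz by 6): {bar=14, baz=6}
  after event 5 (t=24: INC baz by 15): {bar=14, baz=21}
  after event 6 (t=32: INC foo by 11): {bar=14, baz=21, foo=11}
  after event 7 (t=38: SET foo = -18): {bar=14, baz=21, foo=-18}
  after event 8 (t=46: SET baz = 34): {bar=14, baz=34, foo=-18}
  after event 9 (t=54: SET baz = 48): {bar=14, baz=48, foo=-18}
  after event 10 (t=60: DEC baz by 15): {bar=14, baz=33, foo=-18}

Answer: {bar=14, baz=33, foo=-18}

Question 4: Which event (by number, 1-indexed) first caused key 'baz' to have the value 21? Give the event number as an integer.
Answer: 5

Derivation:
Looking for first event where baz becomes 21:
  event 4: baz = 6
  event 5: baz 6 -> 21  <-- first match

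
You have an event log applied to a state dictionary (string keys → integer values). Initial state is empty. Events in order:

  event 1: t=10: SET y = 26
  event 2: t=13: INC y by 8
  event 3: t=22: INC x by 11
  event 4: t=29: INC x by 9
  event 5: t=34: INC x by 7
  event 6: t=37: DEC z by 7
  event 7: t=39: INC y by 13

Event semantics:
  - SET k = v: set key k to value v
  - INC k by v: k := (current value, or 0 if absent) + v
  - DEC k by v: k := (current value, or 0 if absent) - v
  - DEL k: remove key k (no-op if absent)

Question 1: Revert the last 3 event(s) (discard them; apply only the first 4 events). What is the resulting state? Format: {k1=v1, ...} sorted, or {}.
Keep first 4 events (discard last 3):
  after event 1 (t=10: SET y = 26): {y=26}
  after event 2 (t=13: INC y by 8): {y=34}
  after event 3 (t=22: INC x by 11): {x=11, y=34}
  after event 4 (t=29: INC x by 9): {x=20, y=34}

Answer: {x=20, y=34}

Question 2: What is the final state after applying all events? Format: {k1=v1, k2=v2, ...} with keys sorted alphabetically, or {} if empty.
  after event 1 (t=10: SET y = 26): {y=26}
  after event 2 (t=13: INC y by 8): {y=34}
  after event 3 (t=22: INC x by 11): {x=11, y=34}
  after event 4 (t=29: INC x by 9): {x=20, y=34}
  after event 5 (t=34: INC x by 7): {x=27, y=34}
  after event 6 (t=37: DEC z by 7): {x=27, y=34, z=-7}
  after event 7 (t=39: INC y by 13): {x=27, y=47, z=-7}

Answer: {x=27, y=47, z=-7}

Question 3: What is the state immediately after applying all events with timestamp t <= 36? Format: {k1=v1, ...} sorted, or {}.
Apply events with t <= 36 (5 events):
  after event 1 (t=10: SET y = 26): {y=26}
  after event 2 (t=13: INC y by 8): {y=34}
  after event 3 (t=22: INC x by 11): {x=11, y=34}
  after event 4 (t=29: INC x by 9): {x=20, y=34}
  after event 5 (t=34: INC x by 7): {x=27, y=34}

Answer: {x=27, y=34}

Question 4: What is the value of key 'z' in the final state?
Track key 'z' through all 7 events:
  event 1 (t=10: SET y = 26): z unchanged
  event 2 (t=13: INC y by 8): z unchanged
  event 3 (t=22: INC x by 11): z unchanged
  event 4 (t=29: INC x by 9): z unchanged
  event 5 (t=34: INC x by 7): z unchanged
  event 6 (t=37: DEC z by 7): z (absent) -> -7
  event 7 (t=39: INC y by 13): z unchanged
Final: z = -7

Answer: -7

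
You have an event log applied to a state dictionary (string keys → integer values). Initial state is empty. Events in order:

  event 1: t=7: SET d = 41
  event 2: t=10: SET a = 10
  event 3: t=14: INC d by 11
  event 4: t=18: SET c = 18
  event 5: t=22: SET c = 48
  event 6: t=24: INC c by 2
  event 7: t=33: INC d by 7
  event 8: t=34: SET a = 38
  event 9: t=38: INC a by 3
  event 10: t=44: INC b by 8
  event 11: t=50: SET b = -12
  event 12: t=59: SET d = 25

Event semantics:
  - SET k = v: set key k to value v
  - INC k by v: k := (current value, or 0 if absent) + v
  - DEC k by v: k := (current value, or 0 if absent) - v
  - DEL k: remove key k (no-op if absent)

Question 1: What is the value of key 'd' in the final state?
Track key 'd' through all 12 events:
  event 1 (t=7: SET d = 41): d (absent) -> 41
  event 2 (t=10: SET a = 10): d unchanged
  event 3 (t=14: INC d by 11): d 41 -> 52
  event 4 (t=18: SET c = 18): d unchanged
  event 5 (t=22: SET c = 48): d unchanged
  event 6 (t=24: INC c by 2): d unchanged
  event 7 (t=33: INC d by 7): d 52 -> 59
  event 8 (t=34: SET a = 38): d unchanged
  event 9 (t=38: INC a by 3): d unchanged
  event 10 (t=44: INC b by 8): d unchanged
  event 11 (t=50: SET b = -12): d unchanged
  event 12 (t=59: SET d = 25): d 59 -> 25
Final: d = 25

Answer: 25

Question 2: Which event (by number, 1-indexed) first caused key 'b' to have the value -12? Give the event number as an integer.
Looking for first event where b becomes -12:
  event 10: b = 8
  event 11: b 8 -> -12  <-- first match

Answer: 11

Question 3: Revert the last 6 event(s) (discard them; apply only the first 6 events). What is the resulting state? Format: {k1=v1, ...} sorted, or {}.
Keep first 6 events (discard last 6):
  after event 1 (t=7: SET d = 41): {d=41}
  after event 2 (t=10: SET a = 10): {a=10, d=41}
  after event 3 (t=14: INC d by 11): {a=10, d=52}
  after event 4 (t=18: SET c = 18): {a=10, c=18, d=52}
  after event 5 (t=22: SET c = 48): {a=10, c=48, d=52}
  after event 6 (t=24: INC c by 2): {a=10, c=50, d=52}

Answer: {a=10, c=50, d=52}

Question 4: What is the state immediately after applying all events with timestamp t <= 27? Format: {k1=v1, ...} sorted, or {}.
Apply events with t <= 27 (6 events):
  after event 1 (t=7: SET d = 41): {d=41}
  after event 2 (t=10: SET a = 10): {a=10, d=41}
  after event 3 (t=14: INC d by 11): {a=10, d=52}
  after event 4 (t=18: SET c = 18): {a=10, c=18, d=52}
  after event 5 (t=22: SET c = 48): {a=10, c=48, d=52}
  after event 6 (t=24: INC c by 2): {a=10, c=50, d=52}

Answer: {a=10, c=50, d=52}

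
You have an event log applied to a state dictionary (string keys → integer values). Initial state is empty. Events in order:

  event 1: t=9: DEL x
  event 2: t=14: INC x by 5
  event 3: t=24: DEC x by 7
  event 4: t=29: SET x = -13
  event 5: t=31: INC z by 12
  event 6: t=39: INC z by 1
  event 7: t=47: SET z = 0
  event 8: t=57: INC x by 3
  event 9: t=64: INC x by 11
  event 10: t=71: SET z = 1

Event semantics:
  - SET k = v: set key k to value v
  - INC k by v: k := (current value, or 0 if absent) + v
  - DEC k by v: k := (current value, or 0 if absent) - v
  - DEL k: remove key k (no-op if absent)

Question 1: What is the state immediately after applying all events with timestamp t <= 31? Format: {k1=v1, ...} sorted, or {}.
Answer: {x=-13, z=12}

Derivation:
Apply events with t <= 31 (5 events):
  after event 1 (t=9: DEL x): {}
  after event 2 (t=14: INC x by 5): {x=5}
  after event 3 (t=24: DEC x by 7): {x=-2}
  after event 4 (t=29: SET x = -13): {x=-13}
  after event 5 (t=31: INC z by 12): {x=-13, z=12}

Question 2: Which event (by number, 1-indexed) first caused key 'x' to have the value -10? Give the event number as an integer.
Answer: 8

Derivation:
Looking for first event where x becomes -10:
  event 2: x = 5
  event 3: x = -2
  event 4: x = -13
  event 5: x = -13
  event 6: x = -13
  event 7: x = -13
  event 8: x -13 -> -10  <-- first match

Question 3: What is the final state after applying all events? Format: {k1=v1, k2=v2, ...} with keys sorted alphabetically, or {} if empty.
  after event 1 (t=9: DEL x): {}
  after event 2 (t=14: INC x by 5): {x=5}
  after event 3 (t=24: DEC x by 7): {x=-2}
  after event 4 (t=29: SET x = -13): {x=-13}
  after event 5 (t=31: INC z by 12): {x=-13, z=12}
  after event 6 (t=39: INC z by 1): {x=-13, z=13}
  after event 7 (t=47: SET z = 0): {x=-13, z=0}
  after event 8 (t=57: INC x by 3): {x=-10, z=0}
  after event 9 (t=64: INC x by 11): {x=1, z=0}
  after event 10 (t=71: SET z = 1): {x=1, z=1}

Answer: {x=1, z=1}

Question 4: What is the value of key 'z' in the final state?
Track key 'z' through all 10 events:
  event 1 (t=9: DEL x): z unchanged
  event 2 (t=14: INC x by 5): z unchanged
  event 3 (t=24: DEC x by 7): z unchanged
  event 4 (t=29: SET x = -13): z unchanged
  event 5 (t=31: INC z by 12): z (absent) -> 12
  event 6 (t=39: INC z by 1): z 12 -> 13
  event 7 (t=47: SET z = 0): z 13 -> 0
  event 8 (t=57: INC x by 3): z unchanged
  event 9 (t=64: INC x by 11): z unchanged
  event 10 (t=71: SET z = 1): z 0 -> 1
Final: z = 1

Answer: 1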